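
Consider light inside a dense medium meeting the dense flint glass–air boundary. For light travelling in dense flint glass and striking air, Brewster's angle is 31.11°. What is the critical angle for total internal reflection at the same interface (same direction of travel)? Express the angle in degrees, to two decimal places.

θ_c ≈ 37.12°

n₂/n₁ = tan 31.11° = 0.6035; the critical angle satisfies sin θ_c = n₂/n₁.
θ_c = arcsin(0.6035) = 37.12°.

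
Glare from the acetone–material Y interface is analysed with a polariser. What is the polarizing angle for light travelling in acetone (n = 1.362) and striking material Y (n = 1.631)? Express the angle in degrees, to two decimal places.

θ_B ≈ 50.14°

The reflected p-component vanishes when tan θ_B = n₂/n₁.
Here n₂/n₁ = 1.631/1.362 = 1.1975, and Brewster's law gives tan θ_B = n₂/n₁.
So θ_B = arctan 1.1975 = 50.14°.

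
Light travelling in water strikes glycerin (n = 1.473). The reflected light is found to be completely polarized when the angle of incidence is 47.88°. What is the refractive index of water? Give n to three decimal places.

n ≈ 1.332

Brewster's law: tan θ_B = n₂/n₁ (light incident in water, refracted into glycerin).
n₁ = n₂ / tan θ_B = 1.473 / tan 47.88° = 1.332.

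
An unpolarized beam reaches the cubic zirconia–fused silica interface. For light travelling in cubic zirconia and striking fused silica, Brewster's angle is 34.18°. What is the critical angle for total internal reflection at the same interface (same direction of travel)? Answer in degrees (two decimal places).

θ_c ≈ 42.77°

tan θ_B = n₂/n₁ = tan 34.18° = 0.6791.
Total internal reflection: sin θ_c = n₂/n₁ = 0.6791.
θ_c = arcsin(0.6791) = 42.77°.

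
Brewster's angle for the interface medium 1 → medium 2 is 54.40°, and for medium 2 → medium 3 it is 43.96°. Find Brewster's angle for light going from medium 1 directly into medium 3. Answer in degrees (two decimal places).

Each Brewster angle gives a ratio: n₂/n₁ = tan 54.40° = 1.3968, n₃/n₂ = tan 43.96° = 0.9643.
n₃/n₁ = 1.3470. Then tan θ_B(1→3) = n₃/n₁, so θ_B(1→3) = arctan(1.3470) = 53.41°.

θ_B ≈ 53.41°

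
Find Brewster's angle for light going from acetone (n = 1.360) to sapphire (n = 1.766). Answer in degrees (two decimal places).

Brewster's condition: tan θ_B = n₂/n₁ = 1.766/1.360 = 1.2985. Taking the arctangent, θ_B = 52.40°.

θ_B ≈ 52.40°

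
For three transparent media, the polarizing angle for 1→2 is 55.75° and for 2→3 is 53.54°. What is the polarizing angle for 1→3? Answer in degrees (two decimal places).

θ_B ≈ 63.29°

n₂/n₁ = tan 55.75° = 1.4687 and n₃/n₂ = tan 53.54° = 1.3534.
n₃/n₁ = 1.9877. Then tan θ_B(1→3) = n₃/n₁, so θ_B(1→3) = arctan(1.9877) = 63.29°.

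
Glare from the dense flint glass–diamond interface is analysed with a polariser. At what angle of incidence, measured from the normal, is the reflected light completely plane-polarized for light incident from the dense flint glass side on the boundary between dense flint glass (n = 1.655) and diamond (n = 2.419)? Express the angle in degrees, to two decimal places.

θ_B ≈ 55.62°

At Brewster's angle the reflected and refracted rays are perpendicular, which with Snell's law gives tan θ_B = n₂/n₁.
Brewster's condition: tan θ_B = n₂/n₁ = 2.419/1.655 = 1.4616. Taking the arctangent, θ_B = 55.62°.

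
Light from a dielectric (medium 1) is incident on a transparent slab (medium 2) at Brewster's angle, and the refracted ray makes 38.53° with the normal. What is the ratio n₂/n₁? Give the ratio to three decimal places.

n₂/n₁ ≈ 1.256

At Brewster incidence θ_B = 90° − θ_t = 90° − 38.53° = 51.47°.
Then n₂/n₁ = tan θ_B = tan 51.47° = 1.256.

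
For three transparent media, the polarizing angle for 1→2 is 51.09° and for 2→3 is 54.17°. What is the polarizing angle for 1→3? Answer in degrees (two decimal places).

Each Brewster angle gives a ratio: n₂/n₁ = tan 51.09° = 1.2389, n₃/n₂ = tan 54.17° = 1.3850.
Multiplying, n₃/n₁ = 1.2389 × 1.3850 = 1.7158, and θ_B(1→3) = arctan 1.7158 = 59.77°.

θ_B ≈ 59.77°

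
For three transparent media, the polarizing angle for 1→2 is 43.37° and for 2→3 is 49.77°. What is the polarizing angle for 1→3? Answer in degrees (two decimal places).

n₂/n₁ = tan 43.37° = 0.9447 and n₃/n₂ = tan 49.77° = 1.1821.
Multiplying, n₃/n₁ = 0.9447 × 1.1821 = 1.1167, and θ_B(1→3) = arctan 1.1167 = 48.15°.

θ_B ≈ 48.15°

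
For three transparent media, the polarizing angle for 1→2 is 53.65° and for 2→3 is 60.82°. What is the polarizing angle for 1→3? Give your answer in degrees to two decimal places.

tan θ_B(1→2) = n₂/n₁ = tan 53.65° = 1.3588.
tan θ_B(2→3) = n₃/n₂ = tan 60.82° = 1.7908.
n₃/n₁ = 2.4334. Then tan θ_B(1→3) = n₃/n₁, so θ_B(1→3) = arctan(2.4334) = 67.66°.

θ_B ≈ 67.66°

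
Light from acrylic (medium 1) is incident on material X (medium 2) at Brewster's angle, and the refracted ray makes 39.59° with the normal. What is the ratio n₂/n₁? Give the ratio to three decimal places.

At Brewster incidence θ_B = 90° − θ_t = 90° − 39.59° = 50.41°.
Then n₂/n₁ = tan θ_B = tan 50.41° = 1.209.

n₂/n₁ ≈ 1.209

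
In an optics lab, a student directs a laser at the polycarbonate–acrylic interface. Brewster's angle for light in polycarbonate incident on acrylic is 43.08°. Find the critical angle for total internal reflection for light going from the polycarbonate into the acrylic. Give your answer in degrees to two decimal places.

n₂/n₁ = tan 43.08° = 0.9351; the critical angle satisfies sin θ_c = n₂/n₁.
θ_c = arcsin(0.9351) = 69.25°.

θ_c ≈ 69.25°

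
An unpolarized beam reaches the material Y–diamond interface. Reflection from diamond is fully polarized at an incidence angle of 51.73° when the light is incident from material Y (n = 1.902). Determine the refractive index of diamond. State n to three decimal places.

n ≈ 2.411

At Brewster's angle, tan θ_B = n₂/n₁ with n₁ on the incident side (material Y) and n₂ on the transmitted side (diamond).
n₂ = n₁ tan θ_B = 1.902 × tan 51.73° = 2.411.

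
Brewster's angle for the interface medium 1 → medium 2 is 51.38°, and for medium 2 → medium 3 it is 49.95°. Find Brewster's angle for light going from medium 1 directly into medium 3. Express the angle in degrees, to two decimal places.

θ_B ≈ 56.12°

n₂/n₁ = tan 51.38° = 1.2518 and n₃/n₂ = tan 49.95° = 1.1896.
Multiplying, n₃/n₁ = 1.2518 × 1.1896 = 1.4892, and θ_B(1→3) = arctan 1.4892 = 56.12°.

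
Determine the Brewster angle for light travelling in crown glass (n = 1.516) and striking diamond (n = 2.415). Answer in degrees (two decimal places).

tan θ_B = n₂/n₁ = 2.415/1.516 = 1.5930.
So θ_B = arctan 1.5930 = 57.88°.

θ_B ≈ 57.88°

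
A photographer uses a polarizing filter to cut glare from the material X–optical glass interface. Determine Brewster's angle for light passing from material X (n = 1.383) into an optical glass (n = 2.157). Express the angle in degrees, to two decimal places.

The reflected p-component vanishes when tan θ_B = n₂/n₁.
Brewster's condition: tan θ_B = n₂/n₁ = 2.157/1.383 = 1.5597.
So θ_B = arctan 1.5597 = 57.33°.

θ_B ≈ 57.33°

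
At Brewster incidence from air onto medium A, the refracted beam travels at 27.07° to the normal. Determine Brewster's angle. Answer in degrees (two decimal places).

At Brewster's angle the reflected and refracted rays are perpendicular, so θ_B + θ_t = 90°.
So θ_B = 90° − θ_t = 90° − 27.07° = 62.93°.

θ_B ≈ 62.93°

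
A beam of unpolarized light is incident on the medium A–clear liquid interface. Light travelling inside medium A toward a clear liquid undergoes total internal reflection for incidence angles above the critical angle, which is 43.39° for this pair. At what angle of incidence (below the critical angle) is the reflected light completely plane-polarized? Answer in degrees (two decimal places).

n₂/n₁ = sin θ_c = sin 43.39° = 0.6870.
tan θ_B equals the same ratio, so θ_B = arctan(0.6870) = 34.49°.

θ_B ≈ 34.49°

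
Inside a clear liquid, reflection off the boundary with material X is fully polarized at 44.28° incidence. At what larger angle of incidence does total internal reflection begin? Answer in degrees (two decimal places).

θ_c ≈ 77.21°

tan θ_B = n₂/n₁ = tan 44.28° = 0.9752.
Total internal reflection: sin θ_c = n₂/n₁ = 0.9752.
θ_c = arcsin(0.9752) = 77.21°.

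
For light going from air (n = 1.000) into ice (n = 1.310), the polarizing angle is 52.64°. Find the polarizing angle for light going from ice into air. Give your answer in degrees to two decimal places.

θ_B' ≈ 37.36°

The two Brewster angles are complementary: θ_B' = 90° − θ_B = 90° − 52.64° = 37.36°.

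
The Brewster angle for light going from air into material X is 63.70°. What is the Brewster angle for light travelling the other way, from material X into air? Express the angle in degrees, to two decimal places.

tan θ_B' = n₁/n₂ = 1/tan θ_B, so θ_B' = 90° − θ_B.
θ_B' = 90° − 63.70° = 26.30°.

θ_B' ≈ 26.30°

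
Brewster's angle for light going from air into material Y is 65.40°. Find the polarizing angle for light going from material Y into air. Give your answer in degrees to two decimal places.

θ_B' ≈ 24.60°

The two Brewster angles are complementary: θ_B' = 90° − θ_B = 90° − 65.40° = 24.60°.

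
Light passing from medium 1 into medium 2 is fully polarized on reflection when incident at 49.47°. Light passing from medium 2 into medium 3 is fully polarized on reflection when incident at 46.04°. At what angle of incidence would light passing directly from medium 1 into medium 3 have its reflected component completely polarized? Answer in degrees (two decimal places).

θ_B ≈ 50.49°

n₂/n₁ = tan 49.47° = 1.1696 and n₃/n₂ = tan 46.04° = 1.0370.
n₃/n₁ = 1.2129. Then tan θ_B(1→3) = n₃/n₁, so θ_B(1→3) = arctan(1.2129) = 50.49°.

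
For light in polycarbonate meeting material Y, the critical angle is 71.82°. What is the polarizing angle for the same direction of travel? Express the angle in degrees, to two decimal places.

n₂/n₁ = sin θ_c = sin 71.82° = 0.9501.
tan θ_B equals the same ratio, so θ_B = arctan(0.9501) = 43.53°.

θ_B ≈ 43.53°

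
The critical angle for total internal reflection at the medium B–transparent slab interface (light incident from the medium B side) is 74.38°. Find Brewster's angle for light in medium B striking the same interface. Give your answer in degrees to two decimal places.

At the critical angle sin θ_c = n₂/n₁, giving n₂/n₁ = sin 74.38° = 0.9631.
Then tan θ_B = n₂/n₁ = 0.9631, so θ_B = arctan 0.9631 = 43.92°.

θ_B ≈ 43.92°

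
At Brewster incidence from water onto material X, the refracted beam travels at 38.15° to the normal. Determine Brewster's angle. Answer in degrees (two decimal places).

At Brewster's angle the reflected and refracted rays are perpendicular, so θ_B + θ_t = 90°.
θ_B = 90° − 38.15° = 51.85°.

θ_B ≈ 51.85°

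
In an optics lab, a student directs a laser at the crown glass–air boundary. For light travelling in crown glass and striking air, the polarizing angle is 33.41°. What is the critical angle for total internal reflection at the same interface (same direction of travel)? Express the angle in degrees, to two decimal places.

tan θ_B = n₂/n₁ = tan 33.41° = 0.6596.
Total internal reflection: sin θ_c = n₂/n₁ = 0.6596.
θ_c = arcsin(0.6596) = 41.27°.

θ_c ≈ 41.27°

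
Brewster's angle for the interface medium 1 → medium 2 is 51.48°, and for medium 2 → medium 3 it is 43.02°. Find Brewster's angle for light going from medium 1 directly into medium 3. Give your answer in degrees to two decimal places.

tan θ_B(1→2) = n₂/n₁ = tan 51.48° = 1.2563.
tan θ_B(2→3) = n₃/n₂ = tan 43.02° = 0.9332.
Multiplying, n₃/n₁ = 1.2563 × 0.9332 = 1.1723, and θ_B(1→3) = arctan 1.1723 = 49.54°.

θ_B ≈ 49.54°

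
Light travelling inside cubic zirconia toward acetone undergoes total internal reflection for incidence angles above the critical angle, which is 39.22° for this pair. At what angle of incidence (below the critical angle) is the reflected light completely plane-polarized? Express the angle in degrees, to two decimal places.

sin θ_c = n₂/n₁, so n₂/n₁ = sin 39.22° = 0.6323.
Brewster: tan θ_B = n₂/n₁ = 0.6323.
θ_B = arctan(0.6323) = 32.31°.

θ_B ≈ 32.31°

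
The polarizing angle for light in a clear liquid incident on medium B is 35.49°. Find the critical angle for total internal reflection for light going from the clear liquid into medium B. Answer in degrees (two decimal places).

θ_c ≈ 45.48°

From Brewster, n₂/n₁ = tan θ_B = tan 35.49° = 0.7130.
Then sin θ_c = n₂/n₁ = 0.7130, so θ_c = arcsin 0.7130 = 45.48°.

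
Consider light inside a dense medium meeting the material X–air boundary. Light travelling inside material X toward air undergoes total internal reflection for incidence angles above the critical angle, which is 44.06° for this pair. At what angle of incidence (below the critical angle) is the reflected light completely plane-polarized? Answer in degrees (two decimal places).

θ_B ≈ 34.82°

sin θ_c = n₂/n₁, so n₂/n₁ = sin 44.06° = 0.6954.
Brewster: tan θ_B = n₂/n₁ = 0.6954.
θ_B = arctan(0.6954) = 34.82°.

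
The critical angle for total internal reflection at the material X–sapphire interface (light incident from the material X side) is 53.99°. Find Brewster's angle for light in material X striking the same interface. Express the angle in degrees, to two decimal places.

sin θ_c = n₂/n₁, so n₂/n₁ = sin 53.99° = 0.8089.
Brewster: tan θ_B = n₂/n₁ = 0.8089.
θ_B = arctan(0.8089) = 38.97°.

θ_B ≈ 38.97°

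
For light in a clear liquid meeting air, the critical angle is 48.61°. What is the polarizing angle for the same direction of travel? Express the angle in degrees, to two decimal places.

θ_B ≈ 36.88°

n₂/n₁ = sin θ_c = sin 48.61° = 0.7502.
tan θ_B equals the same ratio, so θ_B = arctan(0.7502) = 36.88°.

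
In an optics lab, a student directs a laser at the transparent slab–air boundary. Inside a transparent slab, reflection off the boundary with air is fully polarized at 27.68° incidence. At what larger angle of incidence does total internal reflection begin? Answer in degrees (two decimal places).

From Brewster, n₂/n₁ = tan θ_B = tan 27.68° = 0.5246.
Then sin θ_c = n₂/n₁ = 0.5246, so θ_c = arcsin 0.5246 = 31.64°.

θ_c ≈ 31.64°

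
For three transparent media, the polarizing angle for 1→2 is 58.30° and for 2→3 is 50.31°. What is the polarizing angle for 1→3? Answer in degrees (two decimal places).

θ_B ≈ 62.86°

tan θ_B(1→2) = n₂/n₁ = tan 58.30° = 1.6191.
tan θ_B(2→3) = n₃/n₂ = tan 50.31° = 1.2049.
n₃/n₁ = 1.9510. Then tan θ_B(1→3) = n₃/n₁, so θ_B(1→3) = arctan(1.9510) = 62.86°.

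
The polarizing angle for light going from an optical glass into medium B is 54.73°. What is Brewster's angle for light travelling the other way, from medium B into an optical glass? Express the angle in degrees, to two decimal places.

tan θ_B' = n₁/n₂ = 1/tan θ_B, so θ_B' = 90° − θ_B.
θ_B' = 90° − 54.73° = 35.27°.

θ_B' ≈ 35.27°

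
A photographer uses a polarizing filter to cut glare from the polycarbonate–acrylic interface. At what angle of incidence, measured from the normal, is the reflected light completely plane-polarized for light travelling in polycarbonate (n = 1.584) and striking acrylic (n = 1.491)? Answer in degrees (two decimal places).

At Brewster's angle the reflected and refracted rays are perpendicular, which with Snell's law gives tan θ_B = n₂/n₁.
Brewster's condition: tan θ_B = n₂/n₁ = 1.491/1.584 = 0.9413. Taking the arctangent, θ_B = 43.27°.

θ_B ≈ 43.27°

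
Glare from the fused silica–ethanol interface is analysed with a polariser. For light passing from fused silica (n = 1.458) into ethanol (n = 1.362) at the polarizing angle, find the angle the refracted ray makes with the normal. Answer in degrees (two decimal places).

First find Brewster's angle: tan θ_B = 1.362/1.458 = 0.9342, giving θ_B = 43.05°.
Since θ_B + θ_t = 90° at Brewster incidence, θ_t = 90° − 43.05° = 46.95°.

θ_t ≈ 46.95°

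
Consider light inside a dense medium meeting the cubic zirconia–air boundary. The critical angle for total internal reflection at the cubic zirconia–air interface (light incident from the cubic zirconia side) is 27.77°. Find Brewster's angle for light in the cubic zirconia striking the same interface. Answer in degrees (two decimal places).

θ_B ≈ 24.98°

At the critical angle sin θ_c = n₂/n₁, giving n₂/n₁ = sin 27.77° = 0.4659.
Then tan θ_B = n₂/n₁ = 0.4659, so θ_B = arctan 0.4659 = 24.98°.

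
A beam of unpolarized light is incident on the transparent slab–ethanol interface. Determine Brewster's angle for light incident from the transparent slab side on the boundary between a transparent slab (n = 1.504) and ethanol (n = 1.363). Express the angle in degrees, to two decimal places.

The reflected p-component vanishes when tan θ_B = n₂/n₁.
Brewster's condition: tan θ_B = n₂/n₁ = 1.363/1.504 = 0.9062.
θ_B = arctan(0.9062) = 42.18°.

θ_B ≈ 42.18°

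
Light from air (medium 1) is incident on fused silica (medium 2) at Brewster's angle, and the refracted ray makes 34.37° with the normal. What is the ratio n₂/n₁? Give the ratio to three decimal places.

At Brewster incidence θ_B = 90° − θ_t = 90° − 34.37° = 55.63°.
Then n₂/n₁ = tan θ_B = tan 55.63° = 1.462.

n₂/n₁ ≈ 1.462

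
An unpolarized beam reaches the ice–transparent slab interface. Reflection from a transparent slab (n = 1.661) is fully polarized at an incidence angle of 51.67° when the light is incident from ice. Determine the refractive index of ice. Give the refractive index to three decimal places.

At the Brewster angle, tan θ_B = n₂/n₁ with n₁ on the incident side (ice) and n₂ on the transmitted side (a transparent slab).
n₁ = n₂ / tan θ_B = 1.661 / tan 51.67° = 1.313.

n ≈ 1.313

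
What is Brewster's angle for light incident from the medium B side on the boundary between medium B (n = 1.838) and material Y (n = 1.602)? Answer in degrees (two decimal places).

tan θ_B = n₂/n₁ = 1.602/1.838 = 0.8716.
So θ_B = arctan 0.8716 = 41.08°.

θ_B ≈ 41.08°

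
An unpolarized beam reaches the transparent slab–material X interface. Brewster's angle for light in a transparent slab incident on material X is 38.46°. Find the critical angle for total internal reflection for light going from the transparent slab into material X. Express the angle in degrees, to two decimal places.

From Brewster, n₂/n₁ = tan θ_B = tan 38.46° = 0.7943.
Then sin θ_c = n₂/n₁ = 0.7943, so θ_c = arcsin 0.7943 = 52.59°.

θ_c ≈ 52.59°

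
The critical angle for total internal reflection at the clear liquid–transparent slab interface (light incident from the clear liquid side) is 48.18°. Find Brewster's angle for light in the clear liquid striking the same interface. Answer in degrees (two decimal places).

sin θ_c = n₂/n₁, so n₂/n₁ = sin 48.18° = 0.7452.
Brewster: tan θ_B = n₂/n₁ = 0.7452.
θ_B = arctan(0.7452) = 36.70°.

θ_B ≈ 36.70°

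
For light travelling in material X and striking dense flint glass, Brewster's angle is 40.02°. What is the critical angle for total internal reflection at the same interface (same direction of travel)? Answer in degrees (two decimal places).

n₂/n₁ = tan 40.02° = 0.8397; the critical angle satisfies sin θ_c = n₂/n₁.
θ_c = arcsin(0.8397) = 57.11°.

θ_c ≈ 57.11°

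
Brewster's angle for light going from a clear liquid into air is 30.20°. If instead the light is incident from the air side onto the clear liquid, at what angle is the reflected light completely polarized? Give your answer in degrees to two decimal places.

Reversing the direction swaps n₁ and n₂, so tan θ_B' = 1/tan θ_B and θ_B' = 90° − θ_B.
Hence θ_B' = 90° − 30.20° = 59.80°.

θ_B' ≈ 59.80°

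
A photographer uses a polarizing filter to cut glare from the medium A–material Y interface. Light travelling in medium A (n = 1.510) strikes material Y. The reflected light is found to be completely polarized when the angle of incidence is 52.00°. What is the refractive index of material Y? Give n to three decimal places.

n ≈ 1.933

Full polarization of the reflected beam means tan θ_B = n₂/n₁, where n₁ is the incident medium (medium A).
n₂ = n₁ tan θ_B = 1.510 × tan 52.00° = 1.933.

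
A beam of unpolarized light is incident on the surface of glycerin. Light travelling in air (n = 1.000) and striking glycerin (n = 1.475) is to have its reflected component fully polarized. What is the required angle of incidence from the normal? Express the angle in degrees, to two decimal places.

θ_B ≈ 55.86°

The reflected p-component vanishes when tan θ_B = n₂/n₁.
Here n₂/n₁ = 1.475/1.000 = 1.4750, and Brewster's law gives tan θ_B = n₂/n₁. Taking the arctangent, θ_B = 55.86°.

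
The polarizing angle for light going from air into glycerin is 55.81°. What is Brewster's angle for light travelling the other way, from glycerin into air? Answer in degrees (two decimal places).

Reversing the direction swaps n₁ and n₂, so tan θ_B' = 1/tan θ_B and θ_B' = 90° − θ_B.
Hence θ_B' = 90° − 55.81° = 34.19°.

θ_B' ≈ 34.19°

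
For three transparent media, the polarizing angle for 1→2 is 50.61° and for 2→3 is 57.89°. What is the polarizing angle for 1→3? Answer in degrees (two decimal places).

θ_B ≈ 62.74°

Each Brewster angle gives a ratio: n₂/n₁ = tan 50.61° = 1.2179, n₃/n₂ = tan 57.89° = 1.5935.
Multiplying, n₃/n₁ = 1.2179 × 1.5935 = 1.9407, and θ_B(1→3) = arctan 1.9407 = 62.74°.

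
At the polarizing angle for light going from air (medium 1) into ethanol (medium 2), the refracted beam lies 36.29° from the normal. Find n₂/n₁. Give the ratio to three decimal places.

At Brewster incidence θ_B = 90° − θ_t = 90° − 36.29° = 53.71°.
Then n₂/n₁ = tan θ_B = tan 53.71° = 1.362.

n₂/n₁ ≈ 1.362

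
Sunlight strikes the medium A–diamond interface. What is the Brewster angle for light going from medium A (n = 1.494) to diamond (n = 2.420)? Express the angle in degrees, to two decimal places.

θ_B ≈ 58.31°

Brewster's condition: tan θ_B = n₂/n₁ = 2.420/1.494 = 1.6198.
So θ_B = arctan 1.6198 = 58.31°.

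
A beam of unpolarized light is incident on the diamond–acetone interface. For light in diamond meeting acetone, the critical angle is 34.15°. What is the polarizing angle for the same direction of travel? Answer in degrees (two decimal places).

θ_B ≈ 29.31°

n₂/n₁ = sin θ_c = sin 34.15° = 0.5614.
tan θ_B equals the same ratio, so θ_B = arctan(0.5614) = 29.31°.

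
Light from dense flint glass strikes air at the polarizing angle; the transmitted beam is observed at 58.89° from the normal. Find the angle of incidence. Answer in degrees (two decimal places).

θ_B ≈ 31.11°

Brewster's condition makes the reflected and refracted beams perpendicular: θ_B + θ_t = 90°.
θ_B = 90° − 58.89° = 31.11°.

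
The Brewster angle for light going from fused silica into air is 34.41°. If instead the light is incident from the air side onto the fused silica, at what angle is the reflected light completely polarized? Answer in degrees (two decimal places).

The two Brewster angles are complementary: θ_B' = 90° − θ_B = 90° − 34.41° = 55.59°.

θ_B' ≈ 55.59°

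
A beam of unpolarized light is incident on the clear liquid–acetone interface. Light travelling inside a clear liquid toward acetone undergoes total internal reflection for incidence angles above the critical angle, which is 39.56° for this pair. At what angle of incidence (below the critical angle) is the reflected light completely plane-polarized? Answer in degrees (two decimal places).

θ_B ≈ 32.49°

sin θ_c = n₂/n₁, so n₂/n₁ = sin 39.56° = 0.6369.
Brewster: tan θ_B = n₂/n₁ = 0.6369.
θ_B = arctan(0.6369) = 32.49°.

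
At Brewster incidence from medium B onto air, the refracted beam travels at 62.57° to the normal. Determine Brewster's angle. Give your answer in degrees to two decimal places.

Since the reflected and refracted rays are at right angles at the polarizing angle, θ_B + θ_t = 90°.
So θ_B = 90° − θ_t = 90° − 62.57° = 27.43°.

θ_B ≈ 27.43°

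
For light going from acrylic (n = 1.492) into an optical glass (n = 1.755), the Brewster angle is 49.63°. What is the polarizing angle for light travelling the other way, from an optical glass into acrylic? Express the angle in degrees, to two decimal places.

tan θ_B' = n₁/n₂ = 1/tan θ_B, so θ_B' = 90° − θ_B.
θ_B' = 90° − 49.63° = 40.37°.

θ_B' ≈ 40.37°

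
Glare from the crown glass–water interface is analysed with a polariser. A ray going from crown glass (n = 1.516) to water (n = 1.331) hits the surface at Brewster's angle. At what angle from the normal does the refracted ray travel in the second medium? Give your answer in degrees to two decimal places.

θ_t ≈ 48.72°

tan θ_B = n₂/n₁ = 1.331/1.516 = 0.8780, so θ_B = 41.28°.
At Brewster's angle the reflected and refracted rays are perpendicular, so θ_t = 90° − θ_B = 90° − 41.28° = 48.72°.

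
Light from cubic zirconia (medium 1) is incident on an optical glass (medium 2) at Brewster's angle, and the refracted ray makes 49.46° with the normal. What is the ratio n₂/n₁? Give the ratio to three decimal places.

At Brewster incidence θ_B = 90° − θ_t = 90° − 49.46° = 40.54°.
tan θ_B = n₂/n₁, so n₂/n₁ = tan 40.54° = 0.855.

n₂/n₁ ≈ 0.855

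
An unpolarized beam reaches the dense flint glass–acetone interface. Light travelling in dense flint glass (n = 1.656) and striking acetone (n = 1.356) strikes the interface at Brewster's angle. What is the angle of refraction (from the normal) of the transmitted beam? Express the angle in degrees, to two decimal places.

tan θ_B = n₂/n₁ = 1.356/1.656 = 0.8188, so θ_B = 39.31°.
Since θ_B + θ_t = 90° at Brewster incidence, θ_t = 90° − 39.31° = 50.69°.

θ_t ≈ 50.69°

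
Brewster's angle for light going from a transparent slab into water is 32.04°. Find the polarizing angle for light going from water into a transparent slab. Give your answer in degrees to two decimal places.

θ_B' ≈ 57.96°

The two Brewster angles are complementary: θ_B' = 90° − θ_B = 90° − 32.04° = 57.96°.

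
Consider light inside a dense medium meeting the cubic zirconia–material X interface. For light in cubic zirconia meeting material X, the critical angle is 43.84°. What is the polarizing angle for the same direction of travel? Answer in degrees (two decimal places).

n₂/n₁ = sin θ_c = sin 43.84° = 0.6926.
tan θ_B equals the same ratio, so θ_B = arctan(0.6926) = 34.71°.

θ_B ≈ 34.71°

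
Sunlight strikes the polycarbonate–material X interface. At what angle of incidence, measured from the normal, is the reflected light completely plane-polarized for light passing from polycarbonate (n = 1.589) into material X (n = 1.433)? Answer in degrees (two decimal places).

θ_B ≈ 42.04°

tan θ_B = n₂/n₁ = 1.433/1.589 = 0.9018.
So θ_B = arctan 0.9018 = 42.04°.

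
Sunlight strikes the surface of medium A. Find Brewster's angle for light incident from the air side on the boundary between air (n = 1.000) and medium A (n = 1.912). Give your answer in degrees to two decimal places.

θ_B ≈ 62.39°

The reflected p-component vanishes when tan θ_B = n₂/n₁.
Brewster's condition: tan θ_B = n₂/n₁ = 1.912/1.000 = 1.9120.
θ_B = arctan(1.9120) = 62.39°.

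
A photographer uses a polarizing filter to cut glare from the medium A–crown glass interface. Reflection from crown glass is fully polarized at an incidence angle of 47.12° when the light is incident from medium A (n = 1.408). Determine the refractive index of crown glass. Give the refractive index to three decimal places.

At Brewster's angle, tan θ_B = n₂/n₁ with n₁ on the incident side (medium A) and n₂ on the transmitted side (crown glass).
n₂ = n₁ tan θ_B = 1.408 × tan 47.12° = 1.516.

n ≈ 1.516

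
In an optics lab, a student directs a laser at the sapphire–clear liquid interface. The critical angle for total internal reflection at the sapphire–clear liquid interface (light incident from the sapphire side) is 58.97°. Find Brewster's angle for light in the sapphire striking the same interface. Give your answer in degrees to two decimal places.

θ_B ≈ 40.59°

At the critical angle sin θ_c = n₂/n₁, giving n₂/n₁ = sin 58.97° = 0.8569.
Then tan θ_B = n₂/n₁ = 0.8569, so θ_B = arctan 0.8569 = 40.59°.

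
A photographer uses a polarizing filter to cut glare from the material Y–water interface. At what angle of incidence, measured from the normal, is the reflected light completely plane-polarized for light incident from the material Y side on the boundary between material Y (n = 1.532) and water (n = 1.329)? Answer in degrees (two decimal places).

θ_B ≈ 40.94°

tan θ_B = n₂/n₁ = 1.329/1.532 = 0.8675. Taking the arctangent, θ_B = 40.94°.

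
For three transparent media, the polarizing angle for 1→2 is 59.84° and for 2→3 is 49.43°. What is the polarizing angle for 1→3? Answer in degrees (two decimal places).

Each Brewster angle gives a ratio: n₂/n₁ = tan 59.84° = 1.7209, n₃/n₂ = tan 49.43° = 1.1680.
So n₃/n₁ = (n₂/n₁)(n₃/n₂) = 1.7209 × 1.1680 = 2.0100.
θ_B(1→3) = arctan(2.0100) = 63.55°.

θ_B ≈ 63.55°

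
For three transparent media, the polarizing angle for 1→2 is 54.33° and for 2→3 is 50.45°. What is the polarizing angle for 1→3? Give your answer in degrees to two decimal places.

θ_B ≈ 59.34°

tan θ_B(1→2) = n₂/n₁ = tan 54.33° = 1.3932.
tan θ_B(2→3) = n₃/n₂ = tan 50.45° = 1.2109.
So n₃/n₁ = (n₂/n₁)(n₃/n₂) = 1.3932 × 1.2109 = 1.6871.
θ_B(1→3) = arctan(1.6871) = 59.34°.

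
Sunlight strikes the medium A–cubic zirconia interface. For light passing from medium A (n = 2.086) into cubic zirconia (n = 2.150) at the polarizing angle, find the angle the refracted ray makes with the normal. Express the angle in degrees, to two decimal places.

First find Brewster's angle: tan θ_B = 2.150/2.086 = 1.0307, giving θ_B = 45.87°.
The refracted ray is perpendicular to the reflected ray, so θ_t = 90° − θ_B = 44.13°.

θ_t ≈ 44.13°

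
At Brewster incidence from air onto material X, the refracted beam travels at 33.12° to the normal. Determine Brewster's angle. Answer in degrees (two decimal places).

θ_B ≈ 56.88°

Since the reflected and refracted rays are at right angles at the polarizing angle, θ_B + θ_t = 90°.
So θ_B = 90° − θ_t = 90° − 33.12° = 56.88°.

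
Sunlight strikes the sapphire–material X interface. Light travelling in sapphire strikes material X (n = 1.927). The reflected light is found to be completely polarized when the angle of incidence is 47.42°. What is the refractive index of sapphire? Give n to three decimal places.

n ≈ 1.771

Full polarization of the reflected beam means tan θ_B = n₂/n₁, where n₁ is the incident medium (sapphire).
n₁ = n₂ / tan θ_B = 1.927 / tan 47.42° = 1.771.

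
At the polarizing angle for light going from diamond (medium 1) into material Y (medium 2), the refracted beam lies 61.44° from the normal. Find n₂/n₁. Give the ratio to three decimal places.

n₂/n₁ ≈ 0.544

At Brewster incidence θ_B = 90° − θ_t = 90° − 61.44° = 28.56°.
Then n₂/n₁ = tan θ_B = tan 28.56° = 0.544.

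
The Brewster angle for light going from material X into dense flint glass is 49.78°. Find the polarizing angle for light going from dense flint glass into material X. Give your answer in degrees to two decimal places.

tan θ_B' = n₁/n₂ = 1/tan θ_B, so θ_B' = 90° − θ_B.
θ_B' = 90° − 49.78° = 40.22°.

θ_B' ≈ 40.22°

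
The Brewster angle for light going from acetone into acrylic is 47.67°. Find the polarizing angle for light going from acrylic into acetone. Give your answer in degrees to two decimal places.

The two Brewster angles are complementary: θ_B' = 90° − θ_B = 90° − 47.67° = 42.33°.

θ_B' ≈ 42.33°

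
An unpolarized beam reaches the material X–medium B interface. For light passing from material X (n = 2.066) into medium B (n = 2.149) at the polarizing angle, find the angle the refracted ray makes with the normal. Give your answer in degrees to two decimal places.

θ_B = arctan(n₂/n₁) = arctan(2.149/2.066) = 46.13°.
At Brewster's angle the reflected and refracted rays are perpendicular, so θ_t = 90° − θ_B = 90° − 46.13° = 43.87°.

θ_t ≈ 43.87°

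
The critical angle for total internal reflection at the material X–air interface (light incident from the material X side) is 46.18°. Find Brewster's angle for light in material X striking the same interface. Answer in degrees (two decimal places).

θ_B ≈ 35.81°

sin θ_c = n₂/n₁, so n₂/n₁ = sin 46.18° = 0.7215.
Brewster: tan θ_B = n₂/n₁ = 0.7215.
θ_B = arctan(0.7215) = 35.81°.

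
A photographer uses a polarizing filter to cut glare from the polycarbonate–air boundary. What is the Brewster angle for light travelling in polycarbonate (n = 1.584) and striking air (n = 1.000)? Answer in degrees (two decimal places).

θ_B ≈ 32.26°

The reflected p-component vanishes when tan θ_B = n₂/n₁.
Here n₂/n₁ = 1.000/1.584 = 0.6313, and Brewster's law gives tan θ_B = n₂/n₁. Taking the arctangent, θ_B = 32.26°.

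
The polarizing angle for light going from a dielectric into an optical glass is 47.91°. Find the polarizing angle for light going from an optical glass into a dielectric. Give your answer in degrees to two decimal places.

θ_B' ≈ 42.09°

Reversing the direction swaps n₁ and n₂, so tan θ_B' = 1/tan θ_B and θ_B' = 90° − θ_B.
Hence θ_B' = 90° − 47.91° = 42.09°.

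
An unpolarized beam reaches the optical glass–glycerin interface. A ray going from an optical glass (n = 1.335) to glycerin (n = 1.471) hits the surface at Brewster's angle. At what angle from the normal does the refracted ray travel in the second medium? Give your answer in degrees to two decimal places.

First find Brewster's angle: tan θ_B = 1.471/1.335 = 1.1019, giving θ_B = 47.77°.
The refracted ray is perpendicular to the reflected ray, so θ_t = 90° − θ_B = 42.23°.

θ_t ≈ 42.23°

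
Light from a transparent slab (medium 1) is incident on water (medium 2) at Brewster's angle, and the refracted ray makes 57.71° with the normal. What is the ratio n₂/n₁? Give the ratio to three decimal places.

n₂/n₁ ≈ 0.632

At Brewster incidence θ_B = 90° − θ_t = 90° − 57.71° = 32.29°.
Then n₂/n₁ = tan θ_B = tan 32.29° = 0.632.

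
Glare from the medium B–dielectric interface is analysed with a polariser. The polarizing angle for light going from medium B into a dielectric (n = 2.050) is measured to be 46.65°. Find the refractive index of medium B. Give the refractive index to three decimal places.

n ≈ 1.935

At the polarizing angle, tan θ_B = n₂/n₁ with n₁ on the incident side (medium B) and n₂ on the transmitted side (a dielectric).
n₁ = n₂ / tan θ_B = 2.050 / tan 46.65° = 1.935.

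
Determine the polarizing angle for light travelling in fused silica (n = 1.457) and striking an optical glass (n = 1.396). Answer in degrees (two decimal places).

At Brewster's angle the reflected and refracted rays are perpendicular, which with Snell's law gives tan θ_B = n₂/n₁.
tan θ_B = n₂/n₁ = 1.396/1.457 = 0.9581.
θ_B = arctan(0.9581) = 43.78°.

θ_B ≈ 43.78°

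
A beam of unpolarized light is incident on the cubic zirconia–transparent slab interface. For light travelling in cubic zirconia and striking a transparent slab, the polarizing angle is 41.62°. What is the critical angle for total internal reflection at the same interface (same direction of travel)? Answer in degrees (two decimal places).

From Brewster, n₂/n₁ = tan θ_B = tan 41.62° = 0.8885.
Then sin θ_c = n₂/n₁ = 0.8885, so θ_c = arcsin 0.8885 = 62.68°.

θ_c ≈ 62.68°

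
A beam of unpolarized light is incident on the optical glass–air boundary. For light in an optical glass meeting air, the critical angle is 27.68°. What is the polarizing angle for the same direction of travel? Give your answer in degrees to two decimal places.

θ_B ≈ 24.92°

At the critical angle sin θ_c = n₂/n₁, giving n₂/n₁ = sin 27.68° = 0.4645.
Then tan θ_B = n₂/n₁ = 0.4645, so θ_B = arctan 0.4645 = 24.92°.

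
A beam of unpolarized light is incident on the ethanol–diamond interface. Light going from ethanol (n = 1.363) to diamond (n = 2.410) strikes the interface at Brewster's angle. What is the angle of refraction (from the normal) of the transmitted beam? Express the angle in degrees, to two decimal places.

θ_t ≈ 29.49°

θ_B = arctan(n₂/n₁) = arctan(2.410/1.363) = 60.51°.
Since θ_B + θ_t = 90° at Brewster incidence, θ_t = 90° − 60.51° = 29.49°.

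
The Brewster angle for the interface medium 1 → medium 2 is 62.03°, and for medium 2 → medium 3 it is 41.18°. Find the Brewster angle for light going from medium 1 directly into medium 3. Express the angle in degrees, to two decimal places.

θ_B ≈ 58.74°

Each Brewster angle gives a ratio: n₂/n₁ = tan 62.03° = 1.8831, n₃/n₂ = tan 41.18° = 0.8748.
n₃/n₁ = 1.6474. Then tan θ_B(1→3) = n₃/n₁, so θ_B(1→3) = arctan(1.6474) = 58.74°.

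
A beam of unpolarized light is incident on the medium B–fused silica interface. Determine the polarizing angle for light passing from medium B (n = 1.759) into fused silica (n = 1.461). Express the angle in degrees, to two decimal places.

θ_B ≈ 39.71°

At Brewster's angle the reflected and refracted rays are perpendicular, which with Snell's law gives tan θ_B = n₂/n₁.
Brewster's condition: tan θ_B = n₂/n₁ = 1.461/1.759 = 0.8306.
θ_B = arctan(0.8306) = 39.71°.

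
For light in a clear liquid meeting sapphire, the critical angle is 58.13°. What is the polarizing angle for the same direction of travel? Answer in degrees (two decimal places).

At the critical angle sin θ_c = n₂/n₁, giving n₂/n₁ = sin 58.13° = 0.8492.
Then tan θ_B = n₂/n₁ = 0.8492, so θ_B = arctan 0.8492 = 40.34°.

θ_B ≈ 40.34°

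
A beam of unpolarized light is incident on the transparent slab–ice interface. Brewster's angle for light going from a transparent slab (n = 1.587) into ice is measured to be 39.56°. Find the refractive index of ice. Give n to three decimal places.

Brewster's law: tan θ_B = n₂/n₁ (light incident in a transparent slab, refracted into ice).
n₂ = n₁ tan θ_B = 1.587 × tan 39.56° = 1.311.

n ≈ 1.311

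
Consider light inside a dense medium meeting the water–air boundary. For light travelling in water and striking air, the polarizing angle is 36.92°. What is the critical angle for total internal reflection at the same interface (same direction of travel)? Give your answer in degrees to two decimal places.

tan θ_B = n₂/n₁ = tan 36.92° = 0.7514.
Total internal reflection: sin θ_c = n₂/n₁ = 0.7514.
θ_c = arcsin(0.7514) = 48.71°.

θ_c ≈ 48.71°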